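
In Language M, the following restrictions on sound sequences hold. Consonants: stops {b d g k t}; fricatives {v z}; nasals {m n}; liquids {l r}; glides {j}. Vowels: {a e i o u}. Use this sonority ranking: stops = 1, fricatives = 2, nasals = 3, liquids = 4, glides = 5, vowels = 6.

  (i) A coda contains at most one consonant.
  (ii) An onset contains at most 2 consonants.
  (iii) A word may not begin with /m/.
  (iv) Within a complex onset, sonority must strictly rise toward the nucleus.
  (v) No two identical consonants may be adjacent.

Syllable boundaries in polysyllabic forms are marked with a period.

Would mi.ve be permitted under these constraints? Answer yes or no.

no

mi.ve — violates constraint (iii): word begins with /m/ → not permitted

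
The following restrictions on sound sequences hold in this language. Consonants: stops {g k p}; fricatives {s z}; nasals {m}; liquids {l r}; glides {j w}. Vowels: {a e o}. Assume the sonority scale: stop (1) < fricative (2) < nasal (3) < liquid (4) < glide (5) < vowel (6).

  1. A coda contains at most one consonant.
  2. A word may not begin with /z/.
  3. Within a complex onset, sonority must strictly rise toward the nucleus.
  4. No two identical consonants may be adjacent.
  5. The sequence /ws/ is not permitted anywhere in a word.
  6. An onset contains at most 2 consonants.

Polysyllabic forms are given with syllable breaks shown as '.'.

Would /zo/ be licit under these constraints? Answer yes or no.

no

/zo/ — violates constraint 2: word begins with /z/ → illicit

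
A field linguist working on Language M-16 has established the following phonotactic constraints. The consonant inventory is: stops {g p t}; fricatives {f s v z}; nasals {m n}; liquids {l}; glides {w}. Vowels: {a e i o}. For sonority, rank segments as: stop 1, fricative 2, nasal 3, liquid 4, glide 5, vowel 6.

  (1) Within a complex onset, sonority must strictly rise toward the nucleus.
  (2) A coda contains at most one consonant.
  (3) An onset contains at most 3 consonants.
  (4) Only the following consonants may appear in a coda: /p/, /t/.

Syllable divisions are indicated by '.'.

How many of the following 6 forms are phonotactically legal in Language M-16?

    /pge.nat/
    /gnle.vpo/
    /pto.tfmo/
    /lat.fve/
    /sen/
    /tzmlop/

/pge.nat/ — violates constraint 1: syllable 1 onset /pg/: /p/ (stop, 1) → /g/ (stop, 1) does not rise → phonotactically illegal
/gnle.vpo/ — violates constraint 1: syllable 2 onset /vp/: /v/ (fricative, 2) → /p/ (stop, 1) does not rise → phonotactically illegal
/pto.tfmo/ — violates constraint 1: syllable 1 onset /pt/: /p/ (stop, 1) → /t/ (stop, 1) does not rise → phonotactically illegal
/lat.fve/ — violates constraint 1: syllable 2 onset /fv/: /f/ (fricative, 2) → /v/ (fricative, 2) does not rise → phonotactically illegal
/sen/ — violates constraint 4: syllable 1 coda contains /n/, which is not a licensed coda consonant → phonotactically illegal
/tzmlop/ — violates constraint 3: syllable 1 onset /tzml/ has 4 consonants (> 3) → phonotactically illegal
No form is phonotactically legal → 0.

0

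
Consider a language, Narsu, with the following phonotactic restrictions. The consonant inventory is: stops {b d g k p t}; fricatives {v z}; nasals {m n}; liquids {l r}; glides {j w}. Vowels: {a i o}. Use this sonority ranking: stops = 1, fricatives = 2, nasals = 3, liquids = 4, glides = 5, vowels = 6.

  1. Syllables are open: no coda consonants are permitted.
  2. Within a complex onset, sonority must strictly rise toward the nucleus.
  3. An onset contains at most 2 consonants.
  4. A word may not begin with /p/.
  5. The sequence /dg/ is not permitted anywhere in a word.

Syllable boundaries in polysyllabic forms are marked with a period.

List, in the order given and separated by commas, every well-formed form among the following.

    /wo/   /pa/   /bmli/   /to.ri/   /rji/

/wo/ — σ1 onset /w/, coda /∅/ ok → well-formed
/pa/ — violates constraint 4: word begins with /p/ → ill-formed
/bmli/ — violates constraint 3: syllable 1 onset /bml/ has 3 consonants (> 2) → ill-formed
/to.ri/ — σ1 onset /t/, coda /∅/ ok; σ2 onset /r/, coda /∅/ ok → well-formed
/rji/ — σ1 onset /rj/ (4→5 rises), coda /∅/ ok → well-formed

/wo/, /to.ri/, /rji/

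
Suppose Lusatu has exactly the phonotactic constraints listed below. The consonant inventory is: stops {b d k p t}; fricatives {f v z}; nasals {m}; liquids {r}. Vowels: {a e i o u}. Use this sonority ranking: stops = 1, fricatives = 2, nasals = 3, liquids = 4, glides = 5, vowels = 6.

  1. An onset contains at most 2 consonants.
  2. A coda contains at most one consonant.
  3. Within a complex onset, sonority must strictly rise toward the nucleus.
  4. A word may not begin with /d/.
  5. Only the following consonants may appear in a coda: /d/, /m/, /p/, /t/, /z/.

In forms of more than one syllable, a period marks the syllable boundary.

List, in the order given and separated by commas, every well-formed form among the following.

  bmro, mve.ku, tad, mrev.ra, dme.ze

bmro — violates constraint 1: syllable 1 onset /bmr/ has 3 consonants (> 2) → ill-formed
mve.ku — violates constraint 3: syllable 1 onset /mv/: /m/ (nasal, 3) → /v/ (fricative, 2) does not rise → ill-formed
tad — σ1 onset /t/, coda /d/ ok → well-formed
mrev.ra — violates constraint 5: syllable 1 coda contains /v/, which is not a licensed coda consonant → ill-formed
dme.ze — violates constraint 4: word begins with /d/ → ill-formed

tad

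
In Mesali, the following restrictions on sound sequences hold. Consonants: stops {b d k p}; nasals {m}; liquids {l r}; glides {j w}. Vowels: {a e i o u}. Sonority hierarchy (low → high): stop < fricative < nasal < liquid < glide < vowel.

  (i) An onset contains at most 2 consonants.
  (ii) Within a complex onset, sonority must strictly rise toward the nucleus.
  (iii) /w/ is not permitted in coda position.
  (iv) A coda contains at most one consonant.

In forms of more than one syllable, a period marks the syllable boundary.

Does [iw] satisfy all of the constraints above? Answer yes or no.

no

[iw] — violates constraint (iii): syllable 1 coda contains /w/ → illicit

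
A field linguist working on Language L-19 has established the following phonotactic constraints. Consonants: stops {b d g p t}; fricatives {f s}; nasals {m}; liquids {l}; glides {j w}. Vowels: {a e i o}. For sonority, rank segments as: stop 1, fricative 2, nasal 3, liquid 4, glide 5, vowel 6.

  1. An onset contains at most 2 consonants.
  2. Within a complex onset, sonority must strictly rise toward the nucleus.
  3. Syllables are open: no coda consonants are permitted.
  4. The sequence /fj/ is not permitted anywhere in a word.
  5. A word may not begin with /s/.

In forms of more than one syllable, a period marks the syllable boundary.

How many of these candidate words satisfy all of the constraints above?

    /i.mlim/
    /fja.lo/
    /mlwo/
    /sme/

0

/i.mlim/ — violates constraint 3: syllable 2 coda /m/ has 1 consonant (> 0) → ill-formed
/fja.lo/ — violates constraint 4: contains banned sequence /fj/ → ill-formed
/mlwo/ — violates constraint 1: syllable 1 onset /mlw/ has 3 consonants (> 2) → ill-formed
/sme/ — violates constraint 5: word begins with /s/ → ill-formed
No form is well-formed → 0.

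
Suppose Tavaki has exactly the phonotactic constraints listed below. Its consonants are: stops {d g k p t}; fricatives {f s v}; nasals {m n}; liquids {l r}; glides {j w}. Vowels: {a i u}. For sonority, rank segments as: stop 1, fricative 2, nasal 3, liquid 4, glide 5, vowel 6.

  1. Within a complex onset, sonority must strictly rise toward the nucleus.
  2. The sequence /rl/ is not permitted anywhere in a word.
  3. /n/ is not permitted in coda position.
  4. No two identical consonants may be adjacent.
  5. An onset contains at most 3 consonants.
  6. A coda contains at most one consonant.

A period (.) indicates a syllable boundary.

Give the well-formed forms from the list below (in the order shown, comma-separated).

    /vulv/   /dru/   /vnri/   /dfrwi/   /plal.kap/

/dru/, /vnri/, /plal.kap/

/vulv/ — violates constraint 6: syllable 1 coda /lv/ has 2 consonants (> 1) → ill-formed
/dru/ — σ1 onset /dr/ (1→4 rises), coda /∅/ ok → well-formed
/vnri/ — σ1 onset /vnr/ (2→3→4 rises), coda /∅/ ok → well-formed
/dfrwi/ — violates constraint 5: syllable 1 onset /dfrw/ has 4 consonants (> 3) → ill-formed
/plal.kap/ — σ1 onset /pl/ (1→4 rises), coda /l/ ok; σ2 onset /k/, coda /p/ ok → well-formed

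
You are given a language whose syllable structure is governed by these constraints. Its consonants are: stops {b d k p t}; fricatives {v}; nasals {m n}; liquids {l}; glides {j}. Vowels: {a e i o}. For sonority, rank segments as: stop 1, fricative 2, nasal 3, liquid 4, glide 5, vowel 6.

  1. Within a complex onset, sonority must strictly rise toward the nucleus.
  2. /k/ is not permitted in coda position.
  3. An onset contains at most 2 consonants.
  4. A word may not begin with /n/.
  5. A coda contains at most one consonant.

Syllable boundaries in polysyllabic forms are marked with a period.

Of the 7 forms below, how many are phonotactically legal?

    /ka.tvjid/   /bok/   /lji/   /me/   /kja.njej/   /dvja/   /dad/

4

/ka.tvjid/ — violates constraint 3: syllable 2 onset /tvj/ has 3 consonants (> 2) → phonotactically illegal
/bok/ — violates constraint 2: syllable 1 coda contains /k/ → phonotactically illegal
/lji/ — σ1 onset /lj/ (4→5 rises), coda /∅/ ok → phonotactically legal
/me/ — σ1 onset /m/, coda /∅/ ok → phonotactically legal
/kja.njej/ — σ1 onset /kj/ (1→5 rises), coda /∅/ ok; σ2 onset /nj/ (3→5 rises), coda /j/ ok → phonotactically legal
/dvja/ — violates constraint 3: syllable 1 onset /dvj/ has 3 consonants (> 2) → phonotactically illegal
/dad/ — σ1 onset /d/, coda /d/ ok → phonotactically legal
Phonotactically legal: /lji/, /me/, /kja.njej/, /dad/ → 4.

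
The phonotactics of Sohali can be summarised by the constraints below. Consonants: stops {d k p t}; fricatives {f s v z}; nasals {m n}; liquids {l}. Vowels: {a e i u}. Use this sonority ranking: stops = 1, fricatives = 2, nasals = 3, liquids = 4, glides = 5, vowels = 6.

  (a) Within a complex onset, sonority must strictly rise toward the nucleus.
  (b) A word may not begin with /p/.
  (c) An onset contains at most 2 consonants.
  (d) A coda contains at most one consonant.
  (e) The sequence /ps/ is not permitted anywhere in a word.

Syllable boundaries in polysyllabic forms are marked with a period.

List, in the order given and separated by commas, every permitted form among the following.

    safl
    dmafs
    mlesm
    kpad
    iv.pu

iv.pu

safl — violates constraint (d): syllable 1 coda /fl/ has 2 consonants (> 1) → not permitted
dmafs — violates constraint (d): syllable 1 coda /fs/ has 2 consonants (> 1) → not permitted
mlesm — violates constraint (d): syllable 1 coda /sm/ has 2 consonants (> 1) → not permitted
kpad — violates constraint (a): syllable 1 onset /kp/: /k/ (stop, 1) → /p/ (stop, 1) does not rise → not permitted
iv.pu — σ1 onset /∅/, coda /v/ ok; σ2 onset /p/, coda /∅/ ok → permitted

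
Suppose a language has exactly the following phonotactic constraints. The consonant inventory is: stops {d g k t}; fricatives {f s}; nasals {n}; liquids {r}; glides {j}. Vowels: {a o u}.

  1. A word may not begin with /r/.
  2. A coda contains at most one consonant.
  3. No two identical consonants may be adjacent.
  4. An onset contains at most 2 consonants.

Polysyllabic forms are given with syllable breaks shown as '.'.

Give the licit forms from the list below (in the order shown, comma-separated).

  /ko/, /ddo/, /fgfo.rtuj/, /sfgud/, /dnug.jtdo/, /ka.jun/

/ko/ — σ1 onset /k/, coda /∅/ ok → licit
/ddo/ — violates constraint 3: adjacent identical consonants /dd/ → illicit
/fgfo.rtuj/ — violates constraint 4: syllable 1 onset /fgf/ has 3 consonants (> 2) → illicit
/sfgud/ — violates constraint 4: syllable 1 onset /sfg/ has 3 consonants (> 2) → illicit
/dnug.jtdo/ — violates constraint 4: syllable 2 onset /jtd/ has 3 consonants (> 2) → illicit
/ka.jun/ — σ1 onset /k/, coda /∅/ ok; σ2 onset /j/, coda /n/ ok → licit

/ko/, /ka.jun/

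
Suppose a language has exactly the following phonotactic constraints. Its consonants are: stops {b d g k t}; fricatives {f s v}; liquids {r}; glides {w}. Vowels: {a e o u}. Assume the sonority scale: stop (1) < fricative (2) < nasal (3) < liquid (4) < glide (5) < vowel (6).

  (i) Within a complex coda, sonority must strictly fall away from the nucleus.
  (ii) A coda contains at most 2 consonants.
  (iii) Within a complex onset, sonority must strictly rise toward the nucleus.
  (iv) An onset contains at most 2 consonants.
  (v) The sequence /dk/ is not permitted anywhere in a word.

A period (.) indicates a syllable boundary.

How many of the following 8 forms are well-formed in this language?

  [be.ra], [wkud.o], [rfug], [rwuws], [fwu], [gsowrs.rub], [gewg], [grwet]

[be.ra] — σ1 onset /b/, coda /∅/ ok; σ2 onset /r/, coda /∅/ ok → well-formed
[wkud.o] — violates constraint (iii): syllable 1 onset /wk/: /w/ (glide, 5) → /k/ (stop, 1) does not rise → ill-formed
[rfug] — violates constraint (iii): syllable 1 onset /rf/: /r/ (liquid, 4) → /f/ (fricative, 2) does not rise → ill-formed
[rwuws] — σ1 onset /rw/ (4→5 rises), coda /ws/ (5→2 falls) ok → well-formed
[fwu] — σ1 onset /fw/ (2→5 rises), coda /∅/ ok → well-formed
[gsowrs.rub] — violates constraint (ii): syllable 1 coda /wrs/ has 3 consonants (> 2) → ill-formed
[gewg] — σ1 onset /g/, coda /wg/ (5→1 falls) ok → well-formed
[grwet] — violates constraint (iv): syllable 1 onset /grw/ has 3 consonants (> 2) → ill-formed
Well-formed: [be.ra], [rwuws], [fwu], [gewg] → 4.

4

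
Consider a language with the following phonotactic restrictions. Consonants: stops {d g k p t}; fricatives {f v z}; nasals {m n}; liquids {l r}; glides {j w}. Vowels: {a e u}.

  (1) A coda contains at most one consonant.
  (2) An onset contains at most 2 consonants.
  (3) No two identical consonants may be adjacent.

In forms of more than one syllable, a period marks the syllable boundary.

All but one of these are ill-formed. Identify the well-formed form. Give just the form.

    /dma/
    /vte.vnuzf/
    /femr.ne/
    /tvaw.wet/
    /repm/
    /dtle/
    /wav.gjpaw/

/dma/ — σ1 onset /dm/ (2C), coda /∅/ ok → well-formed
/vte.vnuzf/ — violates constraint 1: syllable 2 coda /zf/ has 2 consonants (> 1) → ill-formed
/femr.ne/ — violates constraint 1: syllable 1 coda /mr/ has 2 consonants (> 1) → ill-formed
/tvaw.wet/ — violates constraint 3: adjacent identical consonants /ww/ → ill-formed
/repm/ — violates constraint 1: syllable 1 coda /pm/ has 2 consonants (> 1) → ill-formed
/dtle/ — violates constraint 2: syllable 1 onset /dtl/ has 3 consonants (> 2) → ill-formed
/wav.gjpaw/ — violates constraint 2: syllable 2 onset /gjp/ has 3 consonants (> 2) → ill-formed

/dma/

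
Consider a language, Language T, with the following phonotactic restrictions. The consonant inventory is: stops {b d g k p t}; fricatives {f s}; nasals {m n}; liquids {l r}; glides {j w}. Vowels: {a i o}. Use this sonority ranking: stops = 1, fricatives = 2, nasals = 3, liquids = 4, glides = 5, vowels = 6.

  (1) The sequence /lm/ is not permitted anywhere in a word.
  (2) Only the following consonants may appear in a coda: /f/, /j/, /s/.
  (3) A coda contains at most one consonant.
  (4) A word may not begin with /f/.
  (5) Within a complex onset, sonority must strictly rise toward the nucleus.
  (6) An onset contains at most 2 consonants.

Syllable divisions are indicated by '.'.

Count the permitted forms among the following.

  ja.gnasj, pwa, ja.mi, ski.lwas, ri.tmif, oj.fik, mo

4

ja.gnasj — violates constraint 3: syllable 2 coda /sj/ has 2 consonants (> 1) → not permitted
pwa — σ1 onset /pw/ (1→5 rises), coda /∅/ ok → permitted
ja.mi — σ1 onset /j/, coda /∅/ ok; σ2 onset /m/, coda /∅/ ok → permitted
ski.lwas — violates constraint 5: syllable 1 onset /sk/: /s/ (fricative, 2) → /k/ (stop, 1) does not rise → not permitted
ri.tmif — σ1 onset /r/, coda /∅/ ok; σ2 onset /tm/ (1→3 rises), coda /f/ ok → permitted
oj.fik — violates constraint 2: syllable 2 coda contains /k/, which is not a licensed coda consonant → not permitted
mo — σ1 onset /m/, coda /∅/ ok → permitted
Permitted: pwa, ja.mi, ri.tmif, mo → 4.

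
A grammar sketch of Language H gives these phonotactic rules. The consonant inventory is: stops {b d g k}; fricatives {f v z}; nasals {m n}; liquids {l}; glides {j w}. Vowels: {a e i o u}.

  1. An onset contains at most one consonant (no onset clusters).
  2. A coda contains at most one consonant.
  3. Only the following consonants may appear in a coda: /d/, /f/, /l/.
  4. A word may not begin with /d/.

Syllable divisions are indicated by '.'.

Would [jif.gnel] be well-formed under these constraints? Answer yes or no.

[jif.gnel] — violates constraint 1: syllable 2 onset /gn/ has 2 consonants (> 1) → ill-formed

no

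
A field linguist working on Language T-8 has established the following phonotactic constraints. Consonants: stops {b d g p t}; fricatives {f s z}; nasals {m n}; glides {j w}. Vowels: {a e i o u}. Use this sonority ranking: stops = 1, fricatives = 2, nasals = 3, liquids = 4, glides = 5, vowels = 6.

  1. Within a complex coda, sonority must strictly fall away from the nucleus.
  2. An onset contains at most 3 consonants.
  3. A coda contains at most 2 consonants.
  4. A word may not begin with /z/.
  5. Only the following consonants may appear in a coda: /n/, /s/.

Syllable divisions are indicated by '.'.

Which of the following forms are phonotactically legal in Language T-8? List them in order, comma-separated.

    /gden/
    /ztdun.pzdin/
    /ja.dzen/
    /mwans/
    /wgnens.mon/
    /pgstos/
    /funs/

/gden/, /ja.dzen/, /mwans/, /wgnens.mon/, /funs/

/gden/ — σ1 onset /gd/ (2C), coda /n/ ok → phonotactically legal
/ztdun.pzdin/ — violates constraint 4: word begins with /z/ → phonotactically illegal
/ja.dzen/ — σ1 onset /j/, coda /∅/ ok; σ2 onset /dz/ (2C), coda /n/ ok → phonotactically legal
/mwans/ — σ1 onset /mw/ (2C), coda /ns/ (3→2 falls) ok → phonotactically legal
/wgnens.mon/ — σ1 onset /wgn/ (3C), coda /ns/ (3→2 falls) ok; σ2 onset /m/, coda /n/ ok → phonotactically legal
/pgstos/ — violates constraint 2: syllable 1 onset /pgst/ has 4 consonants (> 3) → phonotactically illegal
/funs/ — σ1 onset /f/, coda /ns/ (3→2 falls) ok → phonotactically legal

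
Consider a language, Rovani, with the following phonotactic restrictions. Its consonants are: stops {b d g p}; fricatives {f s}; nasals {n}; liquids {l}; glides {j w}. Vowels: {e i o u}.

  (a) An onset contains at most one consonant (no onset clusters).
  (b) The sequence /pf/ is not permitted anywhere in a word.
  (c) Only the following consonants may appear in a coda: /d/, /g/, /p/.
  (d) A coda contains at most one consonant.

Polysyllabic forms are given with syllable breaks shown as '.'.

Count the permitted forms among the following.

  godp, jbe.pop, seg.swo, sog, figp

1

godp — violates constraint (d): syllable 1 coda /dp/ has 2 consonants (> 1) → not permitted
jbe.pop — violates constraint (a): syllable 1 onset /jb/ has 2 consonants (> 1) → not permitted
seg.swo — violates constraint (a): syllable 2 onset /sw/ has 2 consonants (> 1) → not permitted
sog — σ1 onset /s/, coda /g/ ok → permitted
figp — violates constraint (d): syllable 1 coda /gp/ has 2 consonants (> 1) → not permitted
Permitted: sog → 1.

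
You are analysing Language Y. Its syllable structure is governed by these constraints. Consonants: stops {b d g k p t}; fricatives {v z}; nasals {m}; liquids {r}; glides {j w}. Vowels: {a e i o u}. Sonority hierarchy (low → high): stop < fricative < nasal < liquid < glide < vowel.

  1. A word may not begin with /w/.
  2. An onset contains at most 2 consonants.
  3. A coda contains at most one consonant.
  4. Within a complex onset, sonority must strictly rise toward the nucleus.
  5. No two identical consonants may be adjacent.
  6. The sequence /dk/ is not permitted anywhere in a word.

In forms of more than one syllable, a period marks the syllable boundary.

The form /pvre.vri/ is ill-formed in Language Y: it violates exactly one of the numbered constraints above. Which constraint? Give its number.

/pvre.vri/: syllable 1 onset /pvr/ has 3 consonants (> 2).
This is a violation of constraint 2: "An onset contains at most 2 consonants."
The remaining constraints (1, 3, 4, 5, 6) are satisfied.

2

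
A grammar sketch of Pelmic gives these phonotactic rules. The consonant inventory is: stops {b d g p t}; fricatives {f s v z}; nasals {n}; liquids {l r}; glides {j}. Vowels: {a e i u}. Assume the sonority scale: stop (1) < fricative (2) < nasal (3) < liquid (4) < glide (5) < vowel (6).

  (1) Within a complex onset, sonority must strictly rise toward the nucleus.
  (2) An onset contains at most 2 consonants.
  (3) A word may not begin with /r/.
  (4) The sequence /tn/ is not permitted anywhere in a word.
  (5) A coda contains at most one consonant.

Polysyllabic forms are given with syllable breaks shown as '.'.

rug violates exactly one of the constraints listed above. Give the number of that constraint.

rug: word begins with /r/.
This is a violation of constraint 3: "A word may not begin with /r/."
The remaining constraints (1, 2, 4, 5) are satisfied.

3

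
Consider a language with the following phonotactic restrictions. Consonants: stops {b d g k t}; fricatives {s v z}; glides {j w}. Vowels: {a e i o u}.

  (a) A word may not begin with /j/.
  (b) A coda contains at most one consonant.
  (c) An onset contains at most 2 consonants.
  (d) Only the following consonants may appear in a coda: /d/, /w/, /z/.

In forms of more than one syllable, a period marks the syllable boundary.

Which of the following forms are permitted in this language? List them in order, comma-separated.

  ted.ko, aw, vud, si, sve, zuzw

ted.ko, aw, vud, si, sve

ted.ko — σ1 onset /t/, coda /d/ ok; σ2 onset /k/, coda /∅/ ok → permitted
aw — σ1 onset /∅/, coda /w/ ok → permitted
vud — σ1 onset /v/, coda /d/ ok → permitted
si — σ1 onset /s/, coda /∅/ ok → permitted
sve — σ1 onset /sv/ (2C), coda /∅/ ok → permitted
zuzw — violates constraint (b): syllable 1 coda /zw/ has 2 consonants (> 1) → not permitted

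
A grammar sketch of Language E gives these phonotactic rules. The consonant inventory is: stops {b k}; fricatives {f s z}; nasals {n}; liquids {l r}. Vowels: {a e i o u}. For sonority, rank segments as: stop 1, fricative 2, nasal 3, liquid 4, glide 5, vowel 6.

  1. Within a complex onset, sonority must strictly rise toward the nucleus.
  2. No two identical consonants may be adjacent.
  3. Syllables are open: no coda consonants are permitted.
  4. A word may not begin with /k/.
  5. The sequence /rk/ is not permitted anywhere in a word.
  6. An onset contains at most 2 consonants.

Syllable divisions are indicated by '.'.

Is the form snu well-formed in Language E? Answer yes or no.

yes

snu — σ1 onset /sn/ (2→3 rises), coda /∅/ ok → well-formed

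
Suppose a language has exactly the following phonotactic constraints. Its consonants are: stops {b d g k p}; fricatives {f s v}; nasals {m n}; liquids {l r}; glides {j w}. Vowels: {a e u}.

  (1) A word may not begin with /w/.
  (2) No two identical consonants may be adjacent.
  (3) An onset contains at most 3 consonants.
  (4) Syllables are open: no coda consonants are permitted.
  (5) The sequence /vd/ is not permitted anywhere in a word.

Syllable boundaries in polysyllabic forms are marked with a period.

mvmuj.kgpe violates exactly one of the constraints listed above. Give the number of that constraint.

mvmuj.kgpe: syllable 1 coda /j/ has 1 consonant (> 0).
This is a violation of constraint 4: "Syllables are open: no coda consonants are permitted."
The remaining constraints (1, 2, 3, 5) are satisfied.

4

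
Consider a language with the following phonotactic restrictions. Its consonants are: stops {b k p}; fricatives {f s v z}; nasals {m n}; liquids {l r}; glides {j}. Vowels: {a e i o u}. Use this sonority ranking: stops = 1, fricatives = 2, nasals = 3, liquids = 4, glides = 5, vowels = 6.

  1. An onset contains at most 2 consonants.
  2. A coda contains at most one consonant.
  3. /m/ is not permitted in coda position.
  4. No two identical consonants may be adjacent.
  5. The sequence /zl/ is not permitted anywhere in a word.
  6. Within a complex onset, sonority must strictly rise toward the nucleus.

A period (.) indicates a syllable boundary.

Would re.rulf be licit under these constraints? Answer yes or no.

re.rulf — violates constraint 2: syllable 2 coda /lf/ has 2 consonants (> 1) → illicit

no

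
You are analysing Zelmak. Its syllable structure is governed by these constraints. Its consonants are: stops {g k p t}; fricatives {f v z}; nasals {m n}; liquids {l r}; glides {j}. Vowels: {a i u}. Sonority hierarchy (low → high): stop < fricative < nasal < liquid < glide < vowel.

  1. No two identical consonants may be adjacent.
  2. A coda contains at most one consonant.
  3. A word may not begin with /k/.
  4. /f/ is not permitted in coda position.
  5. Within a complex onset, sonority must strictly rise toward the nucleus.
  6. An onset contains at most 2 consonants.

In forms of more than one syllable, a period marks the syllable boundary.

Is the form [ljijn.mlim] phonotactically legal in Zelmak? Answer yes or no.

no

[ljijn.mlim] — violates constraint 2: syllable 1 coda /jn/ has 2 consonants (> 1) → phonotactically illegal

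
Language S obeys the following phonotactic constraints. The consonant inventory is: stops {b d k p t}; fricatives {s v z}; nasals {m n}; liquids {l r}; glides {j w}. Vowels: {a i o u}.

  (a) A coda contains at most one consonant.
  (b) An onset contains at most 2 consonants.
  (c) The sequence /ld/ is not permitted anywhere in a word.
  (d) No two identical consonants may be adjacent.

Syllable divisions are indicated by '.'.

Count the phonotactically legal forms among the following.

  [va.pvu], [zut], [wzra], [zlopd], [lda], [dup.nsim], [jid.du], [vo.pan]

[va.pvu] — σ1 onset /v/, coda /∅/ ok; σ2 onset /pv/ (2C), coda /∅/ ok → phonotactically legal
[zut] — σ1 onset /z/, coda /t/ ok → phonotactically legal
[wzra] — violates constraint (b): syllable 1 onset /wzr/ has 3 consonants (> 2) → phonotactically illegal
[zlopd] — violates constraint (a): syllable 1 coda /pd/ has 2 consonants (> 1) → phonotactically illegal
[lda] — violates constraint (c): contains banned sequence /ld/ → phonotactically illegal
[dup.nsim] — σ1 onset /d/, coda /p/ ok; σ2 onset /ns/ (2C), coda /m/ ok → phonotactically legal
[jid.du] — violates constraint (d): adjacent identical consonants /dd/ → phonotactically illegal
[vo.pan] — σ1 onset /v/, coda /∅/ ok; σ2 onset /p/, coda /n/ ok → phonotactically legal
Phonotactically legal: [va.pvu], [zut], [dup.nsim], [vo.pan] → 4.

4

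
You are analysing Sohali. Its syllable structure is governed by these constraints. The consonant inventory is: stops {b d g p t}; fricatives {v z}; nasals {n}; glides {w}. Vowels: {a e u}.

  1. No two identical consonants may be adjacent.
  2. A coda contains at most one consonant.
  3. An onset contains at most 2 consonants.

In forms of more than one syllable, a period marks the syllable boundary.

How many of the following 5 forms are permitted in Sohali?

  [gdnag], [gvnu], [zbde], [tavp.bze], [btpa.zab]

[gdnag] — violates constraint 3: syllable 1 onset /gdn/ has 3 consonants (> 2) → not permitted
[gvnu] — violates constraint 3: syllable 1 onset /gvn/ has 3 consonants (> 2) → not permitted
[zbde] — violates constraint 3: syllable 1 onset /zbd/ has 3 consonants (> 2) → not permitted
[tavp.bze] — violates constraint 2: syllable 1 coda /vp/ has 2 consonants (> 1) → not permitted
[btpa.zab] — violates constraint 3: syllable 1 onset /btp/ has 3 consonants (> 2) → not permitted
No form is permitted → 0.

0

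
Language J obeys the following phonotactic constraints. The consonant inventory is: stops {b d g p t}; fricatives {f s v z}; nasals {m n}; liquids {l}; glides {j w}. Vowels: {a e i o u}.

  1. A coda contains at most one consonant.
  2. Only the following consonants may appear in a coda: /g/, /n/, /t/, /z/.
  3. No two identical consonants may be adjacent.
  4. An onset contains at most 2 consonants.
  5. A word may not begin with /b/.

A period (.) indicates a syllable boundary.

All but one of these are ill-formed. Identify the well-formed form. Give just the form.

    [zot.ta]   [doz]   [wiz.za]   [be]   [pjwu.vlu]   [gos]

[doz]

[zot.ta] — violates constraint 3: adjacent identical consonants /tt/ → ill-formed
[doz] — σ1 onset /d/, coda /z/ ok → well-formed
[wiz.za] — violates constraint 3: adjacent identical consonants /zz/ → ill-formed
[be] — violates constraint 5: word begins with /b/ → ill-formed
[pjwu.vlu] — violates constraint 4: syllable 1 onset /pjw/ has 3 consonants (> 2) → ill-formed
[gos] — violates constraint 2: syllable 1 coda contains /s/, which is not a licensed coda consonant → ill-formed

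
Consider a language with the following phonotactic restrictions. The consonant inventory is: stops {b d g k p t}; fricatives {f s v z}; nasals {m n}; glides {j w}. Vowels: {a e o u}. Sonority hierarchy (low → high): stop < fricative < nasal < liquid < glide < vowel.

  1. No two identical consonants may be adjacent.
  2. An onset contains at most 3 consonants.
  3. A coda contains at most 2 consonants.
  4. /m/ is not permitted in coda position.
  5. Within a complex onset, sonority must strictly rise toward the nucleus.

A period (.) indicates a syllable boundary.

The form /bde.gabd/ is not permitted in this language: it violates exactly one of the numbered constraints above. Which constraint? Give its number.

5

/bde.gabd/: syllable 1 onset /bd/: /b/ (stop, 1) → /d/ (stop, 1) does not rise.
This is a violation of constraint 5: "Within a complex onset, sonority must strictly rise toward the nucleus."
The remaining constraints (1, 2, 3, 4) are satisfied.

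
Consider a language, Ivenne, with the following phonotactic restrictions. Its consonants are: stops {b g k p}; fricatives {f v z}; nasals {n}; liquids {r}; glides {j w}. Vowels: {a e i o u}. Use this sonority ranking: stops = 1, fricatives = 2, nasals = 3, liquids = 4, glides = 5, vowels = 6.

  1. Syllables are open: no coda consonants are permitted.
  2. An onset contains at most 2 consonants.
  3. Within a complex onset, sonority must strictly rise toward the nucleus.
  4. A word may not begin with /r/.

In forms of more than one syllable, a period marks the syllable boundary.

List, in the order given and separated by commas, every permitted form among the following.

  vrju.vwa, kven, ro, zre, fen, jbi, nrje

zre

vrju.vwa — violates constraint 2: syllable 1 onset /vrj/ has 3 consonants (> 2) → not permitted
kven — violates constraint 1: syllable 1 coda /n/ has 1 consonant (> 0) → not permitted
ro — violates constraint 4: word begins with /r/ → not permitted
zre — σ1 onset /zr/ (2→4 rises), coda /∅/ ok → permitted
fen — violates constraint 1: syllable 1 coda /n/ has 1 consonant (> 0) → not permitted
jbi — violates constraint 3: syllable 1 onset /jb/: /j/ (glide, 5) → /b/ (stop, 1) does not rise → not permitted
nrje — violates constraint 2: syllable 1 onset /nrj/ has 3 consonants (> 2) → not permitted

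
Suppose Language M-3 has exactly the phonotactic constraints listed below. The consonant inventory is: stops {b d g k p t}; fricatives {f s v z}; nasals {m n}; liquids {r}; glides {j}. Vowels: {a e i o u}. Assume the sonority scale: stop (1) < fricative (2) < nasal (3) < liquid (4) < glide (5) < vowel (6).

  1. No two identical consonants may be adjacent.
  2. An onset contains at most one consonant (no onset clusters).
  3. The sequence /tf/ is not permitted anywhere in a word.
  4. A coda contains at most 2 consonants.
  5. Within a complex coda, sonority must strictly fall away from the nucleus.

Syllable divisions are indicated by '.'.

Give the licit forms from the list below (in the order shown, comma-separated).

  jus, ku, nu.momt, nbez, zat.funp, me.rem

jus, ku, nu.momt, me.rem

jus — σ1 onset /j/, coda /s/ ok → licit
ku — σ1 onset /k/, coda /∅/ ok → licit
nu.momt — σ1 onset /n/, coda /∅/ ok; σ2 onset /m/, coda /mt/ (3→1 falls) ok → licit
nbez — violates constraint 2: syllable 1 onset /nb/ has 2 consonants (> 1) → illicit
zat.funp — violates constraint 3: contains banned sequence /tf/ → illicit
me.rem — σ1 onset /m/, coda /∅/ ok; σ2 onset /r/, coda /m/ ok → licit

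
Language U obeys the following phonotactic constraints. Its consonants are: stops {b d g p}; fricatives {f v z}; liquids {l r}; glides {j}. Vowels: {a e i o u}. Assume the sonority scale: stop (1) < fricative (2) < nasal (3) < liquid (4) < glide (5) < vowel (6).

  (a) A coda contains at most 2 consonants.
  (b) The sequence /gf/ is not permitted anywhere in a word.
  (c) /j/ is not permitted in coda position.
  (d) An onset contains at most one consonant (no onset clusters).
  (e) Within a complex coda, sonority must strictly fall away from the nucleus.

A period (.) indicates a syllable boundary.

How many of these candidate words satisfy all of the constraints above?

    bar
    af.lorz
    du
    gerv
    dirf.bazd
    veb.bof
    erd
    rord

8

bar — σ1 onset /b/, coda /r/ ok → licit
af.lorz — σ1 onset /∅/, coda /f/ ok; σ2 onset /l/, coda /rz/ (4→2 falls) ok → licit
du — σ1 onset /d/, coda /∅/ ok → licit
gerv — σ1 onset /g/, coda /rv/ (4→2 falls) ok → licit
dirf.bazd — σ1 onset /d/, coda /rf/ (4→2 falls) ok; σ2 onset /b/, coda /zd/ (2→1 falls) ok → licit
veb.bof — σ1 onset /v/, coda /b/ ok; σ2 onset /b/, coda /f/ ok → licit
erd — σ1 onset /∅/, coda /rd/ (4→1 falls) ok → licit
rord — σ1 onset /r/, coda /rd/ (4→1 falls) ok → licit
Licit: bar, af.lorz, du, gerv, dirf.bazd, veb.bof, erd, rord → 8.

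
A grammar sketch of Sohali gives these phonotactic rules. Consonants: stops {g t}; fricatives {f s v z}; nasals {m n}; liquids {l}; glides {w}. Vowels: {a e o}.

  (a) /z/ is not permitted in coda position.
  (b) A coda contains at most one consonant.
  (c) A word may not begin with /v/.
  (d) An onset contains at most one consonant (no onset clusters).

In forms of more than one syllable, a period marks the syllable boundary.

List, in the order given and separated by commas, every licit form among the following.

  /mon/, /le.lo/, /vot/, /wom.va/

/mon/ — σ1 onset /m/, coda /n/ ok → licit
/le.lo/ — σ1 onset /l/, coda /∅/ ok; σ2 onset /l/, coda /∅/ ok → licit
/vot/ — violates constraint (c): word begins with /v/ → illicit
/wom.va/ — σ1 onset /w/, coda /m/ ok; σ2 onset /v/, coda /∅/ ok → licit

/mon/, /le.lo/, /wom.va/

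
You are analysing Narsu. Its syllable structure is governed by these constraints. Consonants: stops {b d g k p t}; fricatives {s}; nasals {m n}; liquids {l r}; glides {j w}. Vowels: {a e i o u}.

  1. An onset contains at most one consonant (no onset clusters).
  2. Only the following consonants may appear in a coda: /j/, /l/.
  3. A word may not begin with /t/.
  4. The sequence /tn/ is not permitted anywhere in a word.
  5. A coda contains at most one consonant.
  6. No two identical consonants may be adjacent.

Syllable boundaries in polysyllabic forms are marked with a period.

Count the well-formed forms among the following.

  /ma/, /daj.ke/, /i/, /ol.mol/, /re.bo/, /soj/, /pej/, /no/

8

/ma/ — σ1 onset /m/, coda /∅/ ok → well-formed
/daj.ke/ — σ1 onset /d/, coda /j/ ok; σ2 onset /k/, coda /∅/ ok → well-formed
/i/ — σ1 onset /∅/, coda /∅/ ok → well-formed
/ol.mol/ — σ1 onset /∅/, coda /l/ ok; σ2 onset /m/, coda /l/ ok → well-formed
/re.bo/ — σ1 onset /r/, coda /∅/ ok; σ2 onset /b/, coda /∅/ ok → well-formed
/soj/ — σ1 onset /s/, coda /j/ ok → well-formed
/pej/ — σ1 onset /p/, coda /j/ ok → well-formed
/no/ — σ1 onset /n/, coda /∅/ ok → well-formed
Well-formed: /ma/, /daj.ke/, /i/, /ol.mol/, /re.bo/, /soj/, /pej/, /no/ → 8.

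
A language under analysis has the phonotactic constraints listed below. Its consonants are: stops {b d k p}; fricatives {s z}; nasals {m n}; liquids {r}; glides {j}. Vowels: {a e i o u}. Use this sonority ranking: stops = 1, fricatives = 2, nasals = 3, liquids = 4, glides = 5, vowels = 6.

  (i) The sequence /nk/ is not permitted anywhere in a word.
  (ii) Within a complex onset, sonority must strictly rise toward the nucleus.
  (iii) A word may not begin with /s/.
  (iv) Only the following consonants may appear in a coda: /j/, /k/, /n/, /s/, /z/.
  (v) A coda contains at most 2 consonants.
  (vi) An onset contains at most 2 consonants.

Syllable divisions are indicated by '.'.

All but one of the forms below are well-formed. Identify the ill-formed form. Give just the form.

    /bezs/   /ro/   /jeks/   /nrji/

/nrji/

/bezs/ — σ1 onset /b/, coda /zs/ (2C) ok → well-formed
/ro/ — σ1 onset /r/, coda /∅/ ok → well-formed
/jeks/ — σ1 onset /j/, coda /ks/ (2C) ok → well-formed
/nrji/ — violates constraint (vi): syllable 1 onset /nrj/ has 3 consonants (> 2) → ill-formed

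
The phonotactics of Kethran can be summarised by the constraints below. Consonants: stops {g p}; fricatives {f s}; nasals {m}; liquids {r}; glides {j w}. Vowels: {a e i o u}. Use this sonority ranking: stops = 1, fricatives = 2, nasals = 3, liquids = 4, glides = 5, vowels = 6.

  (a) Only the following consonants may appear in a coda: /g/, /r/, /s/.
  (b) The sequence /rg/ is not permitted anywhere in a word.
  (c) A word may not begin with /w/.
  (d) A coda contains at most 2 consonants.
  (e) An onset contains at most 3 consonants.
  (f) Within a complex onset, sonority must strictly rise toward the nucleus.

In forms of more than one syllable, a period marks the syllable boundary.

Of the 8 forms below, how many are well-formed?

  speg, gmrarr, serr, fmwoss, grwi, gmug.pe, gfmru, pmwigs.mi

speg — violates constraint (f): syllable 1 onset /sp/: /s/ (fricative, 2) → /p/ (stop, 1) does not rise → ill-formed
gmrarr — σ1 onset /gmr/ (1→3→4 rises), coda /rr/ (2C) ok → well-formed
serr — σ1 onset /s/, coda /rr/ (2C) ok → well-formed
fmwoss — σ1 onset /fmw/ (2→3→5 rises), coda /ss/ (2C) ok → well-formed
grwi — σ1 onset /grw/ (1→4→5 rises), coda /∅/ ok → well-formed
gmug.pe — σ1 onset /gm/ (1→3 rises), coda /g/ ok; σ2 onset /p/, coda /∅/ ok → well-formed
gfmru — violates constraint (e): syllable 1 onset /gfmr/ has 4 consonants (> 3) → ill-formed
pmwigs.mi — σ1 onset /pmw/ (1→3→5 rises), coda /gs/ (2C) ok; σ2 onset /m/, coda /∅/ ok → well-formed
Well-formed: gmrarr, serr, fmwoss, grwi, gmug.pe, pmwigs.mi → 6.

6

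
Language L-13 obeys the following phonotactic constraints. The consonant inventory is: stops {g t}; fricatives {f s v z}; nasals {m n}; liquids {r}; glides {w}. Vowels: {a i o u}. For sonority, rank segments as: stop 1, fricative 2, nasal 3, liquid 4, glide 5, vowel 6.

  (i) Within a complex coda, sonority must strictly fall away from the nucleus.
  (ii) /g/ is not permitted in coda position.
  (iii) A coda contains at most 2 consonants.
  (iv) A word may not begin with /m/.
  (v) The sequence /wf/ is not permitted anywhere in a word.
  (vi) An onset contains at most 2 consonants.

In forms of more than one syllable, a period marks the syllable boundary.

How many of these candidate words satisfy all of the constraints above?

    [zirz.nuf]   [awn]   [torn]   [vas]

4

[zirz.nuf] — σ1 onset /z/, coda /rz/ (4→2 falls) ok; σ2 onset /n/, coda /f/ ok → licit
[awn] — σ1 onset /∅/, coda /wn/ (5→3 falls) ok → licit
[torn] — σ1 onset /t/, coda /rn/ (4→3 falls) ok → licit
[vas] — σ1 onset /v/, coda /s/ ok → licit
Licit: [zirz.nuf], [awn], [torn], [vas] → 4.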